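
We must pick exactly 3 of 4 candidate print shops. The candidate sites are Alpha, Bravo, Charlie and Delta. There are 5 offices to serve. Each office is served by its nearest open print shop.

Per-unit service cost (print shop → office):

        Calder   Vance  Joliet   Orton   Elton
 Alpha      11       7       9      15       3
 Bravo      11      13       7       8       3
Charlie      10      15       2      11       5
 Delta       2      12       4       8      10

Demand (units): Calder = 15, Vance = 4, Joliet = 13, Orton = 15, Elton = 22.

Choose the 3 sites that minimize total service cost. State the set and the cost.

With exactly 3 open, each office uses its cheapest among the chosen.
{Alpha, Charlie, Delta}: Calder→Delta 2·15=30, Vance→Alpha 7·4=28, Joliet→Charlie 2·13=26, Orton→Delta 8·15=120, Elton→Alpha 3·22=66. Service cost 270.
{Bravo, Charlie, Delta}: service cost 290
{Alpha, Bravo, Delta}: service cost 296
Among all 4 size-3 choices, {Alpha, Charlie, Delta} is lowest.

Choose Alpha, Charlie and Delta; total service cost 270.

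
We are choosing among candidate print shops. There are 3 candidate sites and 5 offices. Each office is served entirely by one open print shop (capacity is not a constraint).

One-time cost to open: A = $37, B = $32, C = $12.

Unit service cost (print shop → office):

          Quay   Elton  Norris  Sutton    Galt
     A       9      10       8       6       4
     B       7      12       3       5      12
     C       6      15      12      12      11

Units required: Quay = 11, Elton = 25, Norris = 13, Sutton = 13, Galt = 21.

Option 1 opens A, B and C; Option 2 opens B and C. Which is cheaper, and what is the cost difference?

Option 1 is cheaper by 160.

Option 1: {A, B, C}: Quay→C 6·11=66, Elton→A 10·25=250, Norris→B 3·13=39, Sutton→B 5·13=65, Galt→A 4·21=84. Service 504; fixed 81; total 585.
Option 2: {B, C}: Quay→C 6·11=66, Elton→B 12·25=300, Norris→B 3·13=39, Sutton→B 5·13=65, Galt→C 11·21=231. Service 701; fixed 44; total 745.
Difference: |585 − 745| = 160.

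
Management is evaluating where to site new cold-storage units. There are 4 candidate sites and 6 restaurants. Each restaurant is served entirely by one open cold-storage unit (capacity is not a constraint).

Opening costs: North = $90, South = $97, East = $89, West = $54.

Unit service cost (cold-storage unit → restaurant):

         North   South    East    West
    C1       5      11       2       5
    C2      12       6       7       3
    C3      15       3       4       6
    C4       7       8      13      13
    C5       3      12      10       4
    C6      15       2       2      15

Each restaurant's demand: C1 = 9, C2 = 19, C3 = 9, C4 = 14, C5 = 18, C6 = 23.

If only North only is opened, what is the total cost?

Total cost: 995

Each restaurant is assigned to its cheapest site among the open ones.
{North}: C1→North 5·9=45, C2→North 12·19=228, C3→North 15·9=135, C4→North 7·14=98, C5→North 3·18=54, C6→North 15·23=345. Service 905; fixed 90; total 995.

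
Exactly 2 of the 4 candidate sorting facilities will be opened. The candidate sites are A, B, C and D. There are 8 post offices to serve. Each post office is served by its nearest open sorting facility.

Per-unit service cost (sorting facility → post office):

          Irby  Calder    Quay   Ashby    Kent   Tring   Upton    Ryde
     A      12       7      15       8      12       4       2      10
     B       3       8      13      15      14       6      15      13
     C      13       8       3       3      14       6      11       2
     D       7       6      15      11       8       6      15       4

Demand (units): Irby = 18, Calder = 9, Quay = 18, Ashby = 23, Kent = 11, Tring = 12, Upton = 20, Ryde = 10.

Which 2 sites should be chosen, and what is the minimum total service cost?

Choose A and C; total service cost 642.

With exactly 2 open, each post office uses its cheapest among the chosen.
{A, C}: Irby→A 12·18=216, Calder→A 7·9=63, Quay→C 3·18=54, Ashby→C 3·23=69, Kent→A 12·11=132, Tring→A 4·12=48, Upton→A 2·20=40, Ryde→C 2·10=20. Service cost 642.
{C, D}: service cost 703
{B, C}: service cost 715
Among all 6 size-2 choices, {A, C} is lowest.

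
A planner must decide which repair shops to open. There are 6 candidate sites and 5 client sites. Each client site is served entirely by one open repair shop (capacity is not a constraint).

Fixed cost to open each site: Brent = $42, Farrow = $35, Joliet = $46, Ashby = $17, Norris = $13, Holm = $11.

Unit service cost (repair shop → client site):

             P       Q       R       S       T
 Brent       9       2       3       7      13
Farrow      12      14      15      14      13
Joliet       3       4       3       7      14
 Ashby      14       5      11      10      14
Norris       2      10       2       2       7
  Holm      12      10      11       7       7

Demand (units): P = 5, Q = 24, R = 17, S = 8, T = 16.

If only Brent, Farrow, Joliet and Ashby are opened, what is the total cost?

Each client site is assigned to its cheapest site among the open ones.
{Brent, Farrow, Joliet, Ashby}: P→Joliet 3·5=15, Q→Brent 2·24=48, R→Brent 3·17=51, S→Brent 7·8=56, T→Brent 13·16=208. Service 378; fixed 140; total 518.

Total cost: 518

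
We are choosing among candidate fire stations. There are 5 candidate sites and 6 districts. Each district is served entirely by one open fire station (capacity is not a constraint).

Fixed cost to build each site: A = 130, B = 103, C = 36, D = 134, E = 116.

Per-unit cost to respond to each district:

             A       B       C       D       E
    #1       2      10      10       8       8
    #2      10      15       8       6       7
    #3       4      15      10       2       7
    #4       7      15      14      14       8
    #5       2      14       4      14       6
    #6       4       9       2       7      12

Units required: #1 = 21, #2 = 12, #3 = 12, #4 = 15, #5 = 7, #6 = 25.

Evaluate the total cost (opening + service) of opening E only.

Each district is assigned to its cheapest site among the open ones.
{E}: #1→E 8·21=168, #2→E 7·12=84, #3→E 7·12=84, #4→E 8·15=120, #5→E 6·7=42, #6→E 12·25=300. Service 798; fixed 116; total 914.

Total cost: 914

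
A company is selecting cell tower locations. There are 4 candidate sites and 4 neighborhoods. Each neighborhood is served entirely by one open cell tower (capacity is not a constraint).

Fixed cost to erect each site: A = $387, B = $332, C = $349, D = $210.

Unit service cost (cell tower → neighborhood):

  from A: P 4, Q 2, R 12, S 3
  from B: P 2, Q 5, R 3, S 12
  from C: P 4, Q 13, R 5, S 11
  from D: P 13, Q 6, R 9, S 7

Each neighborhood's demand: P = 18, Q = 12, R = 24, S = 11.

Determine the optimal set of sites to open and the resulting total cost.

For any fixed open set, each neighborhood goes to its cheapest open site; total = fixed + service.
{B}: P→B 2·18=36, Q→B 5·12=60, R→B 3·24=72, S→B 12·11=132. Service 300; fixed 332; total 632.
{B, D}: service 245 + fixed 542 = 787
{A}: service 417 + fixed 387 = 804
{A, B, C, D}: P→B 2·18=36, Q→A 2·12=24, R→B 3·24=72, S→A 3·11=33. Service 165; fixed 1278; total 1443.
(All 15 nonempty subsets were checked; B only is lowest.)

Open B only; minimum total cost 632.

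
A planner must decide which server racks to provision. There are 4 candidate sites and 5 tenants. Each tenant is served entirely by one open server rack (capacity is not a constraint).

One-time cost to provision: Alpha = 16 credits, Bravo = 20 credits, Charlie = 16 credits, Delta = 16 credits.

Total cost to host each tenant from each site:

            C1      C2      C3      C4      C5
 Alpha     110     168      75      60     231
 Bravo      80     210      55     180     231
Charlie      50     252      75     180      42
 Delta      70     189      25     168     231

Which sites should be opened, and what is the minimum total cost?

For any fixed open set, each tenant goes to its cheapest open site; total = fixed + service.
{Alpha, Charlie, Delta}: C1→Charlie 50, C2→Alpha 168, C3→Delta 25, C4→Alpha 60, C5→Charlie 42. Service 345; fixed 48; total 393.
{Alpha, Bravo, Charlie, Delta}: service 345 + fixed 68 = 413
{Alpha, Bravo, Charlie}: C1→Charlie 50, C2→Alpha 168, C3→Bravo 55, C4→Alpha 60, C5→Charlie 42. Service 375; fixed 52; total 427.
{Alpha}: service 644 + fixed 16 = 660
No other subset beats 393.

Open Alpha, Charlie and Delta; minimum total cost 393.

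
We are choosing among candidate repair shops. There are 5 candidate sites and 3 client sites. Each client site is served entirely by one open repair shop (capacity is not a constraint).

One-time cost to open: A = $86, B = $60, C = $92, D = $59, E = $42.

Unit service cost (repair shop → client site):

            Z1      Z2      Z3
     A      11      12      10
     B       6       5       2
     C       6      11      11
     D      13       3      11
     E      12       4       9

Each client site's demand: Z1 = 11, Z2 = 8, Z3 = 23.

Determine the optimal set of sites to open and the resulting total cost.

Open B only; minimum total cost 212.

For any fixed open set, each client site goes to its cheapest open site; total = fixed + service.
{B}: Z1→B 6·11=66, Z2→B 5·8=40, Z3→B 2·23=46. Service 152; fixed 60; total 212.
{B, E}: service 144 + fixed 102 = 246
{B, D}: service 136 + fixed 119 = 255
{A, B, C, D, E}: service 136 + fixed 339 = 475
No other subset beats 212.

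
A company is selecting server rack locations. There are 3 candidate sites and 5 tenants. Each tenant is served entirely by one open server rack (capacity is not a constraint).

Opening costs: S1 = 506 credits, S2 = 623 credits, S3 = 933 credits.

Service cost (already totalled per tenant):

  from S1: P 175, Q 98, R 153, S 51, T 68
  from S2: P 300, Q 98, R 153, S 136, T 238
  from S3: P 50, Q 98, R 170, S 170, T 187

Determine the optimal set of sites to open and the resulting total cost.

Open S1 only; minimum total cost 1051.

For any fixed open set, each tenant goes to its cheapest open site; total = fixed + service.
{S1}: P→S1 175, Q→S1 98, R→S1 153, S→S1 51, T→S1 68. Service 545; fixed 506; total 1051.
{S2}: P→S2 300, Q→S2 98, R→S2 153, S→S2 136, T→S2 238. Service 925; fixed 623; total 1548.
{S3}: service 675 + fixed 933 = 1608
{S1, S2, S3}: service 420 + fixed 2062 = 2482
(All 7 nonempty subsets were checked; S1 only is lowest.)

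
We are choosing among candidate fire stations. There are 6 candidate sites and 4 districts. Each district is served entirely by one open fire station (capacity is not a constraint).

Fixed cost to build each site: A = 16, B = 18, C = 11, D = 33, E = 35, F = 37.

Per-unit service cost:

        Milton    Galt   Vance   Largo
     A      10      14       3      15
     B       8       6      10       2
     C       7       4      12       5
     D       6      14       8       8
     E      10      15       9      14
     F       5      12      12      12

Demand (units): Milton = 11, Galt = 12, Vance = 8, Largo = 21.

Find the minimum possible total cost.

For any fixed open set, each district goes to its cheapest open site; total = fixed + service.
{A, B, C}: Milton→C 7·11=77, Galt→C 4·12=48, Vance→A 3·8=24, Largo→B 2·21=42. Service 191; fixed 45; total 236.
{A, B, C, F}: Milton→F 5·11=55, Galt→C 4·12=48, Vance→A 3·8=24, Largo→B 2·21=42. Service 169; fixed 82; total 251.
{A, B, C, D}: service 180 + fixed 78 = 258
{A, B, C, D, E, F}: Milton→F 5·11=55, Galt→C 4·12=48, Vance→A 3·8=24, Largo→B 2·21=42. Service 169; fixed 150; total 319.
No other subset beats 236.

Minimum total cost: 236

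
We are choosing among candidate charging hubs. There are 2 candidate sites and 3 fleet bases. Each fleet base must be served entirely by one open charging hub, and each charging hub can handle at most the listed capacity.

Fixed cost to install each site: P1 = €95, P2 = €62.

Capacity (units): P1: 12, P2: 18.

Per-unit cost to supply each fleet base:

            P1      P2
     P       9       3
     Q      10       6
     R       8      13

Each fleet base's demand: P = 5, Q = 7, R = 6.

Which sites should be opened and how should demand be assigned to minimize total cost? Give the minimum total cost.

Minimum total cost: 197

Open {P2}: P→P2 3·5=15, Q→P2 6·7=42, R→P2 13·6=78.
Loads: P2 carries 18/18. Service 135; fixed 62; total 197.
Next best feasible plan costs 262.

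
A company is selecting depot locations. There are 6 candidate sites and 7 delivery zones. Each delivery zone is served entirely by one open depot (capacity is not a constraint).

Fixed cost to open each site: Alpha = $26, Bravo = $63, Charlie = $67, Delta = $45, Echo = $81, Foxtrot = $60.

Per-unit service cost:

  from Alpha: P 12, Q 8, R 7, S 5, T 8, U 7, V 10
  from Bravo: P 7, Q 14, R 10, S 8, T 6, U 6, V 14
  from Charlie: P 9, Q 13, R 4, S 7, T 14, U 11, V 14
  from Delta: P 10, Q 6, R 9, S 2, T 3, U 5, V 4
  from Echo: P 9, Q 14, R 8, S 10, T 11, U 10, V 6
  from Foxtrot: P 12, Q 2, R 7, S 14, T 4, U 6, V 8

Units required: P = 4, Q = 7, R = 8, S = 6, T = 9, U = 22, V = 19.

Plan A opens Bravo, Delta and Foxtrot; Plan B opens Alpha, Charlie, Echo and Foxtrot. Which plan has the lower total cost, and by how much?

Plan A is cheaper by 137.

Plan A: {Bravo, Delta, Foxtrot}: P→Bravo 7·4=28, Q→Foxtrot 2·7=14, R→Foxtrot 7·8=56, S→Delta 2·6=12, T→Delta 3·9=27, U→Delta 5·22=110, V→Delta 4·19=76. Service 323; fixed 168; total 491.
Plan B: {Alpha, Charlie, Echo, Foxtrot}: P→Charlie 9·4=36, Q→Foxtrot 2·7=14, R→Charlie 4·8=32, S→Alpha 5·6=30, T→Foxtrot 4·9=36, U→Foxtrot 6·22=132, V→Echo 6·19=114. Service 394; fixed 234; total 628.
Difference: |491 − 628| = 137.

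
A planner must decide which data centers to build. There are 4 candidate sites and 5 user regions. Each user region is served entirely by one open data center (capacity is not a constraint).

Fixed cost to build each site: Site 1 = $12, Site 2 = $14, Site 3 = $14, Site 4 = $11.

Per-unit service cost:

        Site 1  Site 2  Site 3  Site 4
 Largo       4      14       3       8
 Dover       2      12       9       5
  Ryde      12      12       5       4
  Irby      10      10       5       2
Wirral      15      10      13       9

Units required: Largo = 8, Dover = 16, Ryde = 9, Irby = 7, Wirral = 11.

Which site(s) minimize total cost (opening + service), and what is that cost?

For any fixed open set, each user region goes to its cheapest open site; total = fixed + service.
{Site 1, Site 4}: Largo→Site 1 4·8=32, Dover→Site 1 2·16=32, Ryde→Site 4 4·9=36, Irby→Site 4 2·7=14, Wirral→Site 4 9·11=99. Service 213; fixed 23; total 236.
{Site 1, Site 3, Site 4}: service 205 + fixed 37 = 242
{Site 1, Site 2, Site 4}: Largo→Site 1 4·8=32, Dover→Site 1 2·16=32, Ryde→Site 4 4·9=36, Irby→Site 4 2·7=14, Wirral→Site 4 9·11=99. Service 213; fixed 37; total 250.
{Site 1, Site 2, Site 3, Site 4}: service 205 + fixed 51 = 256
No other subset beats 236.

Open Site 1 and Site 4; minimum total cost 236.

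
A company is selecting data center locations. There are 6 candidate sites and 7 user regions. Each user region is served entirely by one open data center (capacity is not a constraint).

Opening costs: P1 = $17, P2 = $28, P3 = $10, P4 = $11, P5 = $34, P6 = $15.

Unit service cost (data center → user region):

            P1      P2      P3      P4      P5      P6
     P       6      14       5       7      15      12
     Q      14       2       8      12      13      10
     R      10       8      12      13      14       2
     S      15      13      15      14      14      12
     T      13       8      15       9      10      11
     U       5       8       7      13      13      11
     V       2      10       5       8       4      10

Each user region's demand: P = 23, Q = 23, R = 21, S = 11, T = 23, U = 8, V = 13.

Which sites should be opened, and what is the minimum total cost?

For any fixed open set, each user region goes to its cheapest open site; total = fixed + service.
{P1, P2, P3, P6}: P→P3 5·23=115, Q→P2 2·23=46, R→P6 2·21=42, S→P6 12·11=132, T→P2 8·23=184, U→P1 5·8=40, V→P1 2·13=26. Service 585; fixed 70; total 655.
{P1, P2, P3, P4, P6}: service 585 + fixed 81 = 666
{P1, P2, P6}: P→P1 6·23=138, Q→P2 2·23=46, R→P6 2·21=42, S→P6 12·11=132, T→P2 8·23=184, U→P1 5·8=40, V→P1 2·13=26. Service 608; fixed 60; total 668.
{P1, P2, P3, P4, P5, P6}: service 585 + fixed 115 = 700
No other subset beats 655.

Open P1, P2, P3 and P6; minimum total cost 655.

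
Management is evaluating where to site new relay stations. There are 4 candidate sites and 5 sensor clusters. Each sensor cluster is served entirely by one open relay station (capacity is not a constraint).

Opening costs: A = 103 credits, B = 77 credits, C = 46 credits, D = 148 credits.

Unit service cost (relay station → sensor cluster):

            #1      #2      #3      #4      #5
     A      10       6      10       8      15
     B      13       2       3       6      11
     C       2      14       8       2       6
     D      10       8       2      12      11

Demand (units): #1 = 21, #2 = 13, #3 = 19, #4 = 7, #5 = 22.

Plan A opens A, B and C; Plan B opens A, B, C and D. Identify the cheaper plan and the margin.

Plan A: {A, B, C}: #1→C 2·21=42, #2→B 2·13=26, #3→B 3·19=57, #4→C 2·7=14, #5→C 6·22=132. Service 271; fixed 226; total 497.
Plan B: {A, B, C, D}: #1→C 2·21=42, #2→B 2·13=26, #3→D 2·19=38, #4→C 2·7=14, #5→C 6·22=132. Service 252; fixed 374; total 626.
Difference: |497 − 626| = 129.

Plan A is cheaper by 129.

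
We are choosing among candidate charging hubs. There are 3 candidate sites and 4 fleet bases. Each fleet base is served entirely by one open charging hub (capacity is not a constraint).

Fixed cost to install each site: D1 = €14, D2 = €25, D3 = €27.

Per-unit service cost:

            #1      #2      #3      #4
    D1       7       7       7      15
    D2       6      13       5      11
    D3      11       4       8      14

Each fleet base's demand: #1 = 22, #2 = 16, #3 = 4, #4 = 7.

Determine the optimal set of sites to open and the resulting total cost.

Open D2 and D3; minimum total cost 345.

For any fixed open set, each fleet base goes to its cheapest open site; total = fixed + service.
{D2, D3}: #1→D2 6·22=132, #2→D3 4·16=64, #3→D2 5·4=20, #4→D2 11·7=77. Service 293; fixed 52; total 345.
{D1, D2, D3}: #1→D2 6·22=132, #2→D3 4·16=64, #3→D2 5·4=20, #4→D2 11·7=77. Service 293; fixed 66; total 359.
{D1, D2}: service 341 + fixed 39 = 380
{D1}: service 399 + fixed 14 = 413
(All 7 nonempty subsets were checked; D2 and D3 is lowest.)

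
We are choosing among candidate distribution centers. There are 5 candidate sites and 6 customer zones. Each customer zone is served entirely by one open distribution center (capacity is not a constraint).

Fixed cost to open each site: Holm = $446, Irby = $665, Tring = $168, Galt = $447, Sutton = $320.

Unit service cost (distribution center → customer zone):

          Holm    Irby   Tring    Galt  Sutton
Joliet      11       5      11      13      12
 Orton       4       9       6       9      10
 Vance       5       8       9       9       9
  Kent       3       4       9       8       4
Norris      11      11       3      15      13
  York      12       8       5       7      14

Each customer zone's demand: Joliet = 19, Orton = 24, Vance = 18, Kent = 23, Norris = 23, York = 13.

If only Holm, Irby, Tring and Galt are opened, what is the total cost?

Each customer zone is assigned to its cheapest site among the open ones.
{Holm, Irby, Tring, Galt}: Joliet→Irby 5·19=95, Orton→Holm 4·24=96, Vance→Holm 5·18=90, Kent→Holm 3·23=69, Norris→Tring 3·23=69, York→Tring 5·13=65. Service 484; fixed 1726; total 2210.

Total cost: 2210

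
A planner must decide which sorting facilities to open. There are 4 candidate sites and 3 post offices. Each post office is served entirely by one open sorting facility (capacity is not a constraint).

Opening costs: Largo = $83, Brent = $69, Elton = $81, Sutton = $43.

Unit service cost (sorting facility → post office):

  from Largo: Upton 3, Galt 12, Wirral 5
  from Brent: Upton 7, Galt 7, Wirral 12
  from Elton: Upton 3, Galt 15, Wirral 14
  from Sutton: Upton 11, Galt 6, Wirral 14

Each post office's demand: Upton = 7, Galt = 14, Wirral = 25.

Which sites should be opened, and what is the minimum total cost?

For any fixed open set, each post office goes to its cheapest open site; total = fixed + service.
{Largo, Sutton}: Upton→Largo 3·7=21, Galt→Sutton 6·14=84, Wirral→Largo 5·25=125. Service 230; fixed 126; total 356.
{Largo, Brent}: service 244 + fixed 152 = 396
{Largo}: service 314 + fixed 83 = 397
{Largo, Brent, Elton, Sutton}: service 230 + fixed 276 = 506
No other subset beats 356.

Open Largo and Sutton; minimum total cost 356.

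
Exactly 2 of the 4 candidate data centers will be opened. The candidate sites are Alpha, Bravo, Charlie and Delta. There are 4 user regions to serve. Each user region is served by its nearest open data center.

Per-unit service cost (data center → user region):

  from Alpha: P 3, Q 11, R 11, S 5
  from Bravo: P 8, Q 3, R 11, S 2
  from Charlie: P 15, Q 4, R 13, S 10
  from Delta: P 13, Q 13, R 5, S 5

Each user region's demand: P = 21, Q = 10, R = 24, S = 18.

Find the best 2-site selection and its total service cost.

With exactly 2 open, each user region uses its cheapest among the chosen.
{Bravo, Delta}: P→Bravo 8·21=168, Q→Bravo 3·10=30, R→Delta 5·24=120, S→Bravo 2·18=36. Service cost 354.
{Alpha, Delta}: service cost 383
{Alpha, Bravo}: service cost 393
Among all 6 size-2 choices, {Bravo, Delta} is lowest.

Choose Bravo and Delta; total service cost 354.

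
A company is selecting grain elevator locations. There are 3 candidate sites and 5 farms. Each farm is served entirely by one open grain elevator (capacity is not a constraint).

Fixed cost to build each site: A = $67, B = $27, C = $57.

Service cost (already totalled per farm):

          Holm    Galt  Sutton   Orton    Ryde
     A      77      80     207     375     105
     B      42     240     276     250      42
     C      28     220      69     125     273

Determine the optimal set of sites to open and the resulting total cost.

Open A, B and C; minimum total cost 495.

For any fixed open set, each farm goes to its cheapest open site; total = fixed + service.
{A, B, C}: Holm→C 28, Galt→A 80, Sutton→C 69, Orton→C 125, Ryde→B 42. Service 344; fixed 151; total 495.
{A, C}: service 407 + fixed 124 = 531
{B, C}: service 484 + fixed 84 = 568
{B}: Holm→B 42, Galt→B 240, Sutton→B 276, Orton→B 250, Ryde→B 42. Service 850; fixed 27; total 877.
(All 7 nonempty subsets were checked; A, B and C is lowest.)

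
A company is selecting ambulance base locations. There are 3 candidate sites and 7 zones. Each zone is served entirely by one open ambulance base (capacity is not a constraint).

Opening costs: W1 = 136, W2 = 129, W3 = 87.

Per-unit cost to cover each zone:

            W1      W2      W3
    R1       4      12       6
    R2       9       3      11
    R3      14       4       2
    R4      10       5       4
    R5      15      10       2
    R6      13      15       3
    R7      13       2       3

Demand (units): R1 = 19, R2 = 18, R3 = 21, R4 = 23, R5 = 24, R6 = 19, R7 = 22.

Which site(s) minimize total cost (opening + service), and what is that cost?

For any fixed open set, each zone goes to its cheapest open site; total = fixed + service.
{W2, W3}: R1→W3 6·19=114, R2→W2 3·18=54, R3→W3 2·21=42, R4→W3 4·23=92, R5→W3 2·24=48, R6→W3 3·19=57, R7→W2 2·22=44. Service 451; fixed 216; total 667.
{W3}: service 617 + fixed 87 = 704
{W1, W2, W3}: service 413 + fixed 352 = 765
No other subset beats 667.

Open W2 and W3; minimum total cost 667.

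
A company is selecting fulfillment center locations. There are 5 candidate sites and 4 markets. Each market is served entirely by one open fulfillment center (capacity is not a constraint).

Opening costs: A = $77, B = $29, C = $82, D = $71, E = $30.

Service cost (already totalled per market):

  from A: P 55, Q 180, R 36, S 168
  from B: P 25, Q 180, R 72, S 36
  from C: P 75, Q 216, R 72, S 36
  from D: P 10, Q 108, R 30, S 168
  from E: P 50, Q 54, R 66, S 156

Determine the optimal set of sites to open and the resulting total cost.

Open B and E; minimum total cost 240.

For any fixed open set, each market goes to its cheapest open site; total = fixed + service.
{B, E}: P→B 25, Q→E 54, R→E 66, S→B 36. Service 181; fixed 59; total 240.
{B, D, E}: P→D 10, Q→E 54, R→D 30, S→B 36. Service 130; fixed 130; total 260.
{B, D}: service 184 + fixed 100 = 284
{A, B, C, D, E}: service 130 + fixed 289 = 419
No other subset beats 240.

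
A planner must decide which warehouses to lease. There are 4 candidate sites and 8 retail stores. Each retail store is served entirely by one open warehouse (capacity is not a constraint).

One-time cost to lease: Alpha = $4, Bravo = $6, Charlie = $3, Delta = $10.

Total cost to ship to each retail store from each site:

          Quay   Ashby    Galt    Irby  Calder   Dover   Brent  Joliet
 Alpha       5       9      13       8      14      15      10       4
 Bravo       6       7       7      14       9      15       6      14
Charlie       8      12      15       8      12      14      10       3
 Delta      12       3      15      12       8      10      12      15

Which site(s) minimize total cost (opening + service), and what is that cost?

For any fixed open set, each retail store goes to its cheapest open site; total = fixed + service.
{Bravo, Charlie}: Quay→Bravo 6, Ashby→Bravo 7, Galt→Bravo 7, Irby→Charlie 8, Calder→Bravo 9, Dover→Charlie 14, Brent→Bravo 6, Joliet→Charlie 3. Service 60; fixed 9; total 69.
{Bravo, Charlie, Delta}: service 51 + fixed 19 = 70
{Alpha, Bravo}: service 61 + fixed 10 = 71
{Alpha, Bravo, Charlie, Delta}: service 50 + fixed 23 = 73
(All 15 nonempty subsets were checked; Bravo and Charlie is lowest.)

Open Bravo and Charlie; minimum total cost 69.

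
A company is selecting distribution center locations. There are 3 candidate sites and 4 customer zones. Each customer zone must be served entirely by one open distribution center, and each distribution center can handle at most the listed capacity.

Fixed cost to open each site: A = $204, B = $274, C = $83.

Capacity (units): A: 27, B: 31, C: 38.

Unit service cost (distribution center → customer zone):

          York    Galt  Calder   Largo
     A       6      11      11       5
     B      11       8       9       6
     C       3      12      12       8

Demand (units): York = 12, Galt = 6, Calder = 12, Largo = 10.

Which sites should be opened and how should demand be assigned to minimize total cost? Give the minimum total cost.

Minimum total cost: 577

Open {A, C}: York→C 3·12=36, Galt→C 12·6=72, Calder→A 11·12=132, Largo→A 5·10=50.
Loads: A carries 22/27, C carries 18/38. Service 290; fixed 287; total 577.
Next best feasible plan costs 583.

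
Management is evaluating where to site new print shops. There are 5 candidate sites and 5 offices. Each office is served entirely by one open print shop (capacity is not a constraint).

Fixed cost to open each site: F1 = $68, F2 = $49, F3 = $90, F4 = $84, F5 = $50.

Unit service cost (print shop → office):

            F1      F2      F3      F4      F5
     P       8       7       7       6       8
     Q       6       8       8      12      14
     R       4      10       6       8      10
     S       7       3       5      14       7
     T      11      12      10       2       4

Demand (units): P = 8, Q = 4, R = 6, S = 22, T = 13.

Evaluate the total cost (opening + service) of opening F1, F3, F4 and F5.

Each office is assigned to its cheapest site among the open ones.
{F1, F3, F4, F5}: P→F4 6·8=48, Q→F1 6·4=24, R→F1 4·6=24, S→F3 5·22=110, T→F4 2·13=26. Service 232; fixed 292; total 524.

Total cost: 524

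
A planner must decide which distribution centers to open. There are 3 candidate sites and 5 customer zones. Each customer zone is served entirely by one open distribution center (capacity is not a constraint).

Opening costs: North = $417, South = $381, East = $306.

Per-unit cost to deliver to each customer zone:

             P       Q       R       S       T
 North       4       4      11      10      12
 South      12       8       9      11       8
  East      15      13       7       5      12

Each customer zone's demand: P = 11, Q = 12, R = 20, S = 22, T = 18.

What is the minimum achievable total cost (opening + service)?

For any fixed open set, each customer zone goes to its cheapest open site; total = fixed + service.
{East}: P→East 15·11=165, Q→East 13·12=156, R→East 7·20=140, S→East 5·22=110, T→East 12·18=216. Service 787; fixed 306; total 1093.
{North}: P→North 4·11=44, Q→North 4·12=48, R→North 11·20=220, S→North 10·22=220, T→North 12·18=216. Service 748; fixed 417; total 1165.
{South}: service 794 + fixed 381 = 1175
{North, South, East}: service 486 + fixed 1104 = 1590
No other subset beats 1093.

Minimum total cost: 1093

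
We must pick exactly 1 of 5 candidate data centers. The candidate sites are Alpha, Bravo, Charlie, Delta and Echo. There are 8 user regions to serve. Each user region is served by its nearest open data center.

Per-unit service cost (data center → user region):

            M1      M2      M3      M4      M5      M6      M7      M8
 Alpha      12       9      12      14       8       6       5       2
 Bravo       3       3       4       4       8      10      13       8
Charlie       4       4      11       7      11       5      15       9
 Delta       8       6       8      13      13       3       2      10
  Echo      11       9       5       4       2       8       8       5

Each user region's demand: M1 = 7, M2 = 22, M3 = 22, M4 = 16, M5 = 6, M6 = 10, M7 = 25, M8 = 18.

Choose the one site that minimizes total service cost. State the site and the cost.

Choose Echo only; total service cost 831.

With exactly 1 open, each user region uses its cheapest among the chosen.
{Echo}: M1→Echo 11·7=77, M2→Echo 9·22=198, M3→Echo 5·22=110, M4→Echo 4·16=64, M5→Echo 2·6=12, M6→Echo 8·10=80, M7→Echo 8·25=200, M8→Echo 5·18=90. Service cost 831.
{Bravo}: service cost 856
{Delta}: service cost 910
Among all 5 size-1 choices, {Echo} is lowest.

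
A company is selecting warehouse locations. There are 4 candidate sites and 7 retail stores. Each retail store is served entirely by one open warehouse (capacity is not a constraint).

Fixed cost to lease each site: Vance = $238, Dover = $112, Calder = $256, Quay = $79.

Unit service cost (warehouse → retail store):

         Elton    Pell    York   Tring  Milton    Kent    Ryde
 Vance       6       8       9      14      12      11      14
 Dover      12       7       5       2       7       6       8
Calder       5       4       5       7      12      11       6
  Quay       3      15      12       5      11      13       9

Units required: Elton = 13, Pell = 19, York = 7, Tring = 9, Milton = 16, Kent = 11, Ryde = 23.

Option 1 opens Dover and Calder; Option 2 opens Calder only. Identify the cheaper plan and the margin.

Option 1: {Dover, Calder}: Elton→Calder 5·13=65, Pell→Calder 4·19=76, York→Dover 5·7=35, Tring→Dover 2·9=18, Milton→Dover 7·16=112, Kent→Dover 6·11=66, Ryde→Calder 6·23=138. Service 510; fixed 368; total 878.
Option 2: {Calder}: Elton→Calder 5·13=65, Pell→Calder 4·19=76, York→Calder 5·7=35, Tring→Calder 7·9=63, Milton→Calder 12·16=192, Kent→Calder 11·11=121, Ryde→Calder 6·23=138. Service 690; fixed 256; total 946.
Difference: |878 − 946| = 68.

Option 1 is cheaper by 68.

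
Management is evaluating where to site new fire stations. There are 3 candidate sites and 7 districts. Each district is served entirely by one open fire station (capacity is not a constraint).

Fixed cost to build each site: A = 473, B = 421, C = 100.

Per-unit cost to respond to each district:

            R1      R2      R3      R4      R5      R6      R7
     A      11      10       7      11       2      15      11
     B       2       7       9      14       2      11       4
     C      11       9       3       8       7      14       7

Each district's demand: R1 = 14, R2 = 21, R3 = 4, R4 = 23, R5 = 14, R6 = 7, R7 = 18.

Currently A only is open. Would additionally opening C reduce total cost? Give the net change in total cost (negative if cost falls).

Current service cost with {A}: 976.
Adding C: each district re-picks its cheapest; new service cost 791, saving 185.
Extra fixed cost: 100. Net change = 100 − 185 = -85.
(Totals: 1449 → 1364.)

Yes — net change −85 (cost falls by 85).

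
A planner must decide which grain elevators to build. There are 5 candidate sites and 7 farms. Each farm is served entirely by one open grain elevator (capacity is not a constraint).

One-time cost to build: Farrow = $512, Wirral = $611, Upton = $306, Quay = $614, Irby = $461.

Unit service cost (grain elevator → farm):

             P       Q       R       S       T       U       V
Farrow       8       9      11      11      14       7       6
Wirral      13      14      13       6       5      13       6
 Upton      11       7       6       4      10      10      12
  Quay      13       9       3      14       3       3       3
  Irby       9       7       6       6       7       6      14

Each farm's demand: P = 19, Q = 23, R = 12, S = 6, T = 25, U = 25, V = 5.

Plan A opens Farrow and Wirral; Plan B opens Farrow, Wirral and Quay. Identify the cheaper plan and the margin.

Plan A is cheaper by 353.

Plan A: {Farrow, Wirral}: P→Farrow 8·19=152, Q→Farrow 9·23=207, R→Farrow 11·12=132, S→Wirral 6·6=36, T→Wirral 5·25=125, U→Farrow 7·25=175, V→Farrow 6·5=30. Service 857; fixed 1123; total 1980.
Plan B: {Farrow, Wirral, Quay}: P→Farrow 8·19=152, Q→Farrow 9·23=207, R→Quay 3·12=36, S→Wirral 6·6=36, T→Quay 3·25=75, U→Quay 3·25=75, V→Quay 3·5=15. Service 596; fixed 1737; total 2333.
Difference: |1980 − 2333| = 353.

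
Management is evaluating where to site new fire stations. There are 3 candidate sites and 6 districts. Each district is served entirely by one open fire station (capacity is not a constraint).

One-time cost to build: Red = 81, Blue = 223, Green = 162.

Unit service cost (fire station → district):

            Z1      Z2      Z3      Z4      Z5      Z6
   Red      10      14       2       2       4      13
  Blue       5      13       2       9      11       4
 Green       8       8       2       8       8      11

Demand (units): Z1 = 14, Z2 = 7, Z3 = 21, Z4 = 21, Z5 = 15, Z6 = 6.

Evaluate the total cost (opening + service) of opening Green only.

Total cost: 726

Each district is assigned to its cheapest site among the open ones.
{Green}: Z1→Green 8·14=112, Z2→Green 8·7=56, Z3→Green 2·21=42, Z4→Green 8·21=168, Z5→Green 8·15=120, Z6→Green 11·6=66. Service 564; fixed 162; total 726.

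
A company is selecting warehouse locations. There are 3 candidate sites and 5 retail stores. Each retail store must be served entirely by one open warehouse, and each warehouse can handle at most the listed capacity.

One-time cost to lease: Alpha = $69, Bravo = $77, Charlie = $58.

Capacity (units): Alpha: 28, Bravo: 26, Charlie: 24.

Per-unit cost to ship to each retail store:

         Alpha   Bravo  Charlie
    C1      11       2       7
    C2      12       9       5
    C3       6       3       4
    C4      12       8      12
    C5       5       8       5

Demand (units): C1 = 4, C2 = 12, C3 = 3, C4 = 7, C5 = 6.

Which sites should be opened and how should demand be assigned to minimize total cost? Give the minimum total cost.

Minimum total cost: 298

Open {Bravo, Charlie}: C1→Bravo 2·4=8, C2→Charlie 5·12=60, C3→Bravo 3·3=9, C4→Bravo 8·7=56, C5→Charlie 5·6=30.
Loads: Bravo carries 14/26, Charlie carries 18/24. Service 163; fixed 135; total 298.
Next best feasible plan costs 301.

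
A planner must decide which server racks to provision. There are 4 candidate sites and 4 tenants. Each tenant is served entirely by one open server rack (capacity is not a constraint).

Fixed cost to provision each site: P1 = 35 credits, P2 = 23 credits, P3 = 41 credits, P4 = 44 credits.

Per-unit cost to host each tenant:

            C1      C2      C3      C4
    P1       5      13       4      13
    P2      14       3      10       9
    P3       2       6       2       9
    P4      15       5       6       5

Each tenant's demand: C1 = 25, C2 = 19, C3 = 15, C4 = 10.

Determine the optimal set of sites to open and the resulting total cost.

For any fixed open set, each tenant goes to its cheapest open site; total = fixed + service.
{P2, P3}: C1→P3 2·25=50, C2→P2 3·19=57, C3→P3 2·15=30, C4→P2 9·10=90. Service 227; fixed 64; total 291.
{P2, P3, P4}: service 187 + fixed 108 = 295
{P3, P4}: service 225 + fixed 85 = 310
{P1, P2, P3, P4}: C1→P3 2·25=50, C2→P2 3·19=57, C3→P3 2·15=30, C4→P4 5·10=50. Service 187; fixed 143; total 330.
(All 15 nonempty subsets were checked; P2 and P3 is lowest.)

Open P2 and P3; minimum total cost 291.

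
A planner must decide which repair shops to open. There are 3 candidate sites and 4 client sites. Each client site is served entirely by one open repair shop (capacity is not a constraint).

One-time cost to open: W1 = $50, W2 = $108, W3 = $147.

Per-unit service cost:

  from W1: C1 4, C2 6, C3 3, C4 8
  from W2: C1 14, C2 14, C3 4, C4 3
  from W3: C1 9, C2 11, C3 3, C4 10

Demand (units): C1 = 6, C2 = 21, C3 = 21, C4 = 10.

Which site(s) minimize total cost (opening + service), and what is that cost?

Open W1 only; minimum total cost 343.

For any fixed open set, each client site goes to its cheapest open site; total = fixed + service.
{W1}: C1→W1 4·6=24, C2→W1 6·21=126, C3→W1 3·21=63, C4→W1 8·10=80. Service 293; fixed 50; total 343.
{W1, W2}: service 243 + fixed 158 = 401
{W1, W3}: service 293 + fixed 197 = 490
{W1, W2, W3}: service 243 + fixed 305 = 548
(All 7 nonempty subsets were checked; W1 only is lowest.)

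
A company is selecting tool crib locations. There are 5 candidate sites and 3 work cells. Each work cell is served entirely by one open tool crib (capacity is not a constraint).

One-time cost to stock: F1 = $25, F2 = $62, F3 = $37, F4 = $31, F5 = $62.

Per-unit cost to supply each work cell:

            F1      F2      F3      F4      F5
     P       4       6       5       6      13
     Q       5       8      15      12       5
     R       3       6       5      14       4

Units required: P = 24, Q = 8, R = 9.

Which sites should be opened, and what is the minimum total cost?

For any fixed open set, each work cell goes to its cheapest open site; total = fixed + service.
{F1}: P→F1 4·24=96, Q→F1 5·8=40, R→F1 3·9=27. Service 163; fixed 25; total 188.
{F1, F4}: P→F1 4·24=96, Q→F1 5·8=40, R→F1 3·9=27. Service 163; fixed 56; total 219.
{F1, F3}: P→F1 4·24=96, Q→F1 5·8=40, R→F1 3·9=27. Service 163; fixed 62; total 225.
{F1, F2, F3, F4, F5}: P→F1 4·24=96, Q→F1 5·8=40, R→F1 3·9=27. Service 163; fixed 217; total 380.
No other subset beats 188.

Open F1 only; minimum total cost 188.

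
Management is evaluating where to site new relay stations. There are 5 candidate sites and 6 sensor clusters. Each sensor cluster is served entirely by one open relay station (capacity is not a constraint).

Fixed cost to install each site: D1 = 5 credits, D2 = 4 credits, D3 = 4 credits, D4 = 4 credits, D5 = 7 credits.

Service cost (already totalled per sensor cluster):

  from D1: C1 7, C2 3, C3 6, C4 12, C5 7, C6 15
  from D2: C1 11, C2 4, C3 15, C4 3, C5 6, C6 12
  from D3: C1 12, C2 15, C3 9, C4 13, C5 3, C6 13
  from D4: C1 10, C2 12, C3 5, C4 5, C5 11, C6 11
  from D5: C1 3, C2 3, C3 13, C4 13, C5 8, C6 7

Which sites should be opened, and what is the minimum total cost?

For any fixed open set, each sensor cluster goes to its cheapest open site; total = fixed + service.
{D3, D4, D5}: C1→D5 3, C2→D5 3, C3→D4 5, C4→D4 5, C5→D3 3, C6→D5 7. Service 26; fixed 15; total 41.
{D2, D4, D5}: C1→D5 3, C2→D5 3, C3→D4 5, C4→D2 3, C5→D2 6, C6→D5 7. Service 27; fixed 15; total 42.
{D4, D5}: C1→D5 3, C2→D5 3, C3→D4 5, C4→D4 5, C5→D5 8, C6→D5 7. Service 31; fixed 11; total 42.
{D1, D2, D3, D4, D5}: C1→D5 3, C2→D1 3, C3→D4 5, C4→D2 3, C5→D3 3, C6→D5 7. Service 24; fixed 24; total 48.
No other subset beats 41.

Open D3, D4 and D5; minimum total cost 41.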